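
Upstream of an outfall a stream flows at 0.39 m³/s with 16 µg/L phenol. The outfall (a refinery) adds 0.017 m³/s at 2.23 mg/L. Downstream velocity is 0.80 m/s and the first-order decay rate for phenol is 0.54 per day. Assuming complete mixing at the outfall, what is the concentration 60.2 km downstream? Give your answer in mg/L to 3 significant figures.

0.0678 mg/L

16 µg/L = 0.016 mg/L.
After complete mixing, C₀ = (0.017·2.23 + 0.39·0.016) / 0.407 = 0.1085 mg/L.
Travel time t = 6.02e+04 m / 0.80 m/s = 7.525e+04 s = 0.8709 d.
C = 0.1085·exp(−0.54·0.8709) = 0.1085·0.6248 = 0.06778 mg/L.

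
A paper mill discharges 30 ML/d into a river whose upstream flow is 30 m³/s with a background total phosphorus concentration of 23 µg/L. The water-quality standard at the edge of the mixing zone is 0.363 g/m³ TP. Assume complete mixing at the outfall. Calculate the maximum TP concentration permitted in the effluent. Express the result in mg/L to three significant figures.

29.7 mg/L

30 ML/d = 0.3472 m³/s.
23 µg/L = 0.023 mg/L.
Mass balance: 0.363·30.35 = 0.3472·Cₑ + 30·0.023.
Cₑ = (11.02 − 0.69) / 0.3472 = 29.74 mg/L.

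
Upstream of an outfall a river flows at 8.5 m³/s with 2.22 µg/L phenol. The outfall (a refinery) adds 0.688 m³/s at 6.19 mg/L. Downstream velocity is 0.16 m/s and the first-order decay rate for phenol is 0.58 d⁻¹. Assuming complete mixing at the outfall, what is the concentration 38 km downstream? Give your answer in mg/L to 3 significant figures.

0.0945 mg/L

2.22 µg/L = 0.00222 mg/L.
After complete mixing, C₀ = (0.688·6.19 + 8.5·0.00222) / 9.188 = 0.4656 mg/L.
Travel time t = 3.8e+04 m / 0.16 m/s = 2.375e+05 s = 2.749 d.
C = 0.4656·exp(−0.58·2.749) = 0.4656·0.203 = 0.09453 mg/L.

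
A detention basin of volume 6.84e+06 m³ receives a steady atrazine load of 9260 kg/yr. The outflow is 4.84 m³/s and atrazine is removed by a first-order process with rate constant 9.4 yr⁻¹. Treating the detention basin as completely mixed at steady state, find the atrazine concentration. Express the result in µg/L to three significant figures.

Outflow Q = 4.84 m³/s × 3.156e+07 s/yr = 1.527e+08 m³/yr.
Steady-state CSTR mass balance: W = Q·C + k·V·C, so C = W/(Q + kV).
Q + kV = 1.527e+08 + 9.4·6.84e+06 = 2.17e+08 m³/yr.
C = 9260/2.17e+08 = 4.267e-05 kg/m³ = 0.04267 mg/L = 42.67 µg/L.

42.7 µg/L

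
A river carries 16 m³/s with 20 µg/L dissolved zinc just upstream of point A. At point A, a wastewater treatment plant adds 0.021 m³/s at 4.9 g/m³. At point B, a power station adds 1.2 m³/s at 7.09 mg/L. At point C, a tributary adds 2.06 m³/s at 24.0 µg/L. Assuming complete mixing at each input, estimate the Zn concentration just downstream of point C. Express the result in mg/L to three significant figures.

0.466 mg/L

20 µg/L = 0.02 mg/L.
After input A: C = (16·0.02 + 0.021·4.9) / 16.02 = 0.0264 mg/L.
After input B: C = (16.02·0.0264 + 1.2·7.09) / 17.22 = 0.5186 mg/L.
24.0 µg/L = 0.024 mg/L.
After input C: C = (17.22·0.5186 + 2.06·0.024) / 19.28 = 0.4658 mg/L.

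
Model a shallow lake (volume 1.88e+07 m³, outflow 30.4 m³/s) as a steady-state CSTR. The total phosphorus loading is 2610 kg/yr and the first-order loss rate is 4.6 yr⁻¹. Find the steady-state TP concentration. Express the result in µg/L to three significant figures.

Outflow Q = 30.4 m³/s × 3.156e+07 s/yr = 9.594e+08 m³/yr.
Steady-state CSTR mass balance: W = Q·C + k·V·C, so C = W/(Q + kV).
Q + kV = 9.594e+08 + 4.6·1.88e+07 = 1.046e+09 m³/yr.
C = 2610/1.046e+09 = 2.496e-06 kg/m³ = 0.002496 mg/L = 2.496 µg/L.

2.50 µg/L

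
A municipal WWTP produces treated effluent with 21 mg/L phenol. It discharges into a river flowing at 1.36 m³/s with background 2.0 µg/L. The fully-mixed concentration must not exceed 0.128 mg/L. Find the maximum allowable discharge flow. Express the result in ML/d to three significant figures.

2.0 µg/L = 0.002 mg/L.
Mass balance at complete mixing: C_std·(Q_w + Q_r) = Q_w·C_e + Q_r·C_b.
Rearranging, Q_w = Q_r·(C_std − C_b)/(C_e − C_std) = 1.36·(0.128 − 0.002) / (21 − 0.128) = 0.00821 m³/s.
= 0.7093 ML/d.

0.709 ML/d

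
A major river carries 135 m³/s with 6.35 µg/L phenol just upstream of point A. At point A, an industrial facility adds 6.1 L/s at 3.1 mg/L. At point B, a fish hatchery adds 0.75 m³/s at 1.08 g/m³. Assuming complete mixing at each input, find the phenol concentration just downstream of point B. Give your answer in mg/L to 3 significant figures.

6.35 µg/L = 0.00635 mg/L.
6.1 L/s = 0.0061 m³/s.
After input A: C = (135·0.00635 + 0.0061·3.1) / 135 = 0.00649 mg/L.
After input B: C = (135·0.00649 + 0.75·1.08) / 135.8 = 0.01242 mg/L.

0.0124 mg/L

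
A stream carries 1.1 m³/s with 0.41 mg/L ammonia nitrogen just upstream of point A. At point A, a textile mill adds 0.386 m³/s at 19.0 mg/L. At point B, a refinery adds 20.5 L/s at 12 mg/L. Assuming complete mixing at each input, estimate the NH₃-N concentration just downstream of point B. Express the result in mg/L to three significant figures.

5.33 mg/L

After input A: C = (1.1·0.41 + 0.386·19) / 1.486 = 5.239 mg/L.
20.5 L/s = 0.0205 m³/s.
After input B: C = (1.486·5.239 + 0.0205·12) / 1.507 = 5.331 mg/L.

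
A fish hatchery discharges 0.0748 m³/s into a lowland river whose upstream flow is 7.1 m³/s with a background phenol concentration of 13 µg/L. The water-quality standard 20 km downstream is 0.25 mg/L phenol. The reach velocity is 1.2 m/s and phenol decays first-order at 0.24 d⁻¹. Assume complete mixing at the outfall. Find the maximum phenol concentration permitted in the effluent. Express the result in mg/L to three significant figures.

13 µg/L = 0.013 mg/L.
Travel time to the compliance point: t = 2e+04/1.2 = 1.667e+04 s = 0.1929 d; decay factor exp(−0.24·0.1929) = 0.9548.
So the concentration just after mixing may be at most 0.25/0.9548 = 0.2618 mg/L.
Mass balance: 0.2618·7.175 = 0.0748·Cₑ + 7.1·0.013.
Cₑ = (1.879 − 0.0923) / 0.0748 = 23.88 mg/L.

23.9 mg/L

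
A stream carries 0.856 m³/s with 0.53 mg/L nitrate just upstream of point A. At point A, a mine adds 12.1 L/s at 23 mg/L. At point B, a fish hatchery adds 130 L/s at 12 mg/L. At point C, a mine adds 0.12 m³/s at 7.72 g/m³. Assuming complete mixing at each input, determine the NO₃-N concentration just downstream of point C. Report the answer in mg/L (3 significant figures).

12.1 L/s = 0.0121 m³/s.
After input A: C = (0.856·0.53 + 0.0121·23) / 0.8681 = 0.8432 mg/L.
130 L/s = 0.13 m³/s.
After input B: C = (0.8681·0.8432 + 0.13·12) / 0.9981 = 2.296 mg/L.
After input C: C = (0.9981·2.296 + 0.12·7.72) / 1.118 = 2.878 mg/L.

2.88 mg/L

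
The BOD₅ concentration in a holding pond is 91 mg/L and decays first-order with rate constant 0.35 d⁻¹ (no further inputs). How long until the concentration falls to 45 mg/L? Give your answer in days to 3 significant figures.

t = ln(C₀/C)/k = ln(91/45)/0.35 = 0.7042/0.35 = 2.012 d.

2.01 d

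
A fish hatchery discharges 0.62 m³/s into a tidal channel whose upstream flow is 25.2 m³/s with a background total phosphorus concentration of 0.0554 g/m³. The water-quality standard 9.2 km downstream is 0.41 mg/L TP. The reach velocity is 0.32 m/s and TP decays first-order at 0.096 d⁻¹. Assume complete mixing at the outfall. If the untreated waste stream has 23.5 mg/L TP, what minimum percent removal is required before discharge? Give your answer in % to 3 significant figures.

Travel time to the compliance point: t = 9200/0.32 = 2.875e+04 s = 0.3328 d; decay factor exp(−0.096·0.3328) = 0.9686.
So the concentration just after mixing may be at most 0.41/0.9686 = 0.4233 mg/L.
Mass balance: 0.4233·25.82 = 0.62·Cₑ + 25.2·0.0554.
Cₑ = (10.93 − 1.396) / 0.62 = 15.38 mg/L.
Required removal = 1 − 15.38/23.5 = 34.57 %.

34.6 %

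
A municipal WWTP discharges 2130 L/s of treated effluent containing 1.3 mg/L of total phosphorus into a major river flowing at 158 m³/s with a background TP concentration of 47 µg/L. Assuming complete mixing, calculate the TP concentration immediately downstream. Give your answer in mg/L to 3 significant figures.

2130 L/s = 2.13 m³/s.
47 µg/L = 0.047 mg/L.
By mass balance at complete mixing, C = (2.13·1.3 + 158·0.047) / (2.13 + 158) = 10.2/160.1 = 0.06367 mg/L.

0.0637 mg/L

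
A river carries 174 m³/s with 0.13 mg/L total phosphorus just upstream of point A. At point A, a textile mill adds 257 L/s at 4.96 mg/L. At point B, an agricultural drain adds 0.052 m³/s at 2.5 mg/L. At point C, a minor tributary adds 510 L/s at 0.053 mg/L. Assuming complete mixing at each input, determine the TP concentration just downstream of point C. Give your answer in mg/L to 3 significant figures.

0.138 mg/L

257 L/s = 0.257 m³/s.
After input A: C = (174·0.13 + 0.257·4.96) / 174.3 = 0.1371 mg/L.
After input B: C = (174.3·0.1371 + 0.052·2.5) / 174.3 = 0.1378 mg/L.
510 L/s = 0.51 m³/s.
After input C: C = (174.3·0.1378 + 0.51·0.053) / 174.8 = 0.1376 mg/L.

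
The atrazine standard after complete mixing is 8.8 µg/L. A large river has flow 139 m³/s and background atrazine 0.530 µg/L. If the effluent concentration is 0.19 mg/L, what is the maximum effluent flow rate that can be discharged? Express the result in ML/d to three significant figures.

0.530 µg/L = 0.00053 mg/L.
8.8 µg/L = 0.0088 mg/L.
Mass balance at complete mixing: C_std·(Q_w + Q_r) = Q_w·C_e + Q_r·C_b.
Rearranging, Q_w = Q_r·(C_std − C_b)/(C_e − C_std) = 139·(0.0088 − 0.00053) / (0.19 − 0.0088) = 6.344 m³/s.
= 548.1 ML/d.

548 ML/d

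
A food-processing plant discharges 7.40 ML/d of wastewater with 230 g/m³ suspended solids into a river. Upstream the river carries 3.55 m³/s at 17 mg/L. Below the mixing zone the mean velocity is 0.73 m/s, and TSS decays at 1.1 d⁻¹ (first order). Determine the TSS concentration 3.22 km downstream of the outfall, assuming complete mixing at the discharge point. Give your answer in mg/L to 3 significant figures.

7.40 ML/d = 0.08565 m³/s.
After complete mixing, C₀ = (0.08565·230 + 3.55·17) / 3.636 = 22.02 mg/L.
Travel time t = 3220 m / 0.73 m/s = 4411 s = 0.05105 d.
C = 22.02·exp(−1.1·0.05105) = 22.02·0.9454 = 20.82 mg/L.

20.8 mg/L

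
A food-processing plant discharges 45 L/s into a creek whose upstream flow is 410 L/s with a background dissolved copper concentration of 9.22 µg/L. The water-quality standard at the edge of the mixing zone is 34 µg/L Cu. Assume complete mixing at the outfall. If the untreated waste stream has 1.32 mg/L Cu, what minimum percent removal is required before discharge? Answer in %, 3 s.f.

80.3 %

45 L/s = 0.045 m³/s.
410 L/s = 0.41 m³/s.
9.22 µg/L = 0.00922 mg/L.
34 µg/L = 0.034 mg/L.
Mass balance: 0.034·0.455 = 0.045·Cₑ + 0.41·0.00922.
Cₑ = (0.01547 − 0.00378) / 0.045 = 0.2598 mg/L.
Required removal = 1 − 0.2598/1.32 = 80.32 %.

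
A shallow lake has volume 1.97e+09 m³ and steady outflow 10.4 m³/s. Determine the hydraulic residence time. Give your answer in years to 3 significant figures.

6.00 yr

Q = 10.4 m³/s × 3.156e+07 s/yr = 3.282e+08 m³/yr.
Hydraulic residence time τ = V/Q = 1.97e+09/3.282e+08 = 6.002 yr.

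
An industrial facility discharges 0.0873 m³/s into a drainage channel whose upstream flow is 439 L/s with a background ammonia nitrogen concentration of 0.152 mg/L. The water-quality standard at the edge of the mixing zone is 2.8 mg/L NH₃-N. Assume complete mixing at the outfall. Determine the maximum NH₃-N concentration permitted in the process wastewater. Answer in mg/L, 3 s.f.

439 L/s = 0.439 m³/s.
Mass balance: 2.8·0.5263 = 0.0873·Cₑ + 0.439·0.152.
Cₑ = (1.474 − 0.06673) / 0.0873 = 16.12 mg/L.

16.1 mg/L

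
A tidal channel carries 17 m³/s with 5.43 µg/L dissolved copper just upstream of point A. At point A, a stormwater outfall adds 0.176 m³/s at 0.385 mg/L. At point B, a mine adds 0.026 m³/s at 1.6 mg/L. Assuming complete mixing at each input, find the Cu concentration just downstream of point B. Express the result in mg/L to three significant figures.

0.0117 mg/L

5.43 µg/L = 0.00543 mg/L.
After input A: C = (17·0.00543 + 0.176·0.385) / 17.18 = 0.009319 mg/L.
After input B: C = (17.18·0.009319 + 0.026·1.6) / 17.2 = 0.01172 mg/L.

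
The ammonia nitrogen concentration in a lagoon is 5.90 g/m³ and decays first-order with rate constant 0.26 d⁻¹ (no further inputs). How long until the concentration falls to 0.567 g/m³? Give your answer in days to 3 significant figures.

9.01 d

t = ln(C₀/C)/k = ln(5.90/0.567)/0.26 = 2.342/0.26 = 9.009 d.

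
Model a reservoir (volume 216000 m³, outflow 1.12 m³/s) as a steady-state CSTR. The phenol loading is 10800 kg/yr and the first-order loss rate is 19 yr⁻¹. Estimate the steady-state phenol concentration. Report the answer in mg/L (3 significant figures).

Outflow Q = 1.12 m³/s × 3.156e+07 s/yr = 3.534e+07 m³/yr.
Steady-state CSTR mass balance: W = Q·C + k·V·C, so C = W/(Q + kV).
Q + kV = 3.534e+07 + 19·216000 = 3.945e+07 m³/yr.
C = 10800/3.945e+07 = 0.0002738 kg/m³ = 0.2738 mg/L.

0.274 mg/L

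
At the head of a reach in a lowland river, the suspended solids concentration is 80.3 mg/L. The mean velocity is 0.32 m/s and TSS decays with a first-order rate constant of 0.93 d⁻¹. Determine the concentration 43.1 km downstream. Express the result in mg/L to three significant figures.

18.8 mg/L

Travel time t = 43.1 km / 0.32 m/s = 4.31e+04/0.32 = 1.347e+05 s = 1.559 d.
First-order decay: C = 80.3·exp(−0.93·1.559) = 80.3·0.2346 = 18.84 mg/L.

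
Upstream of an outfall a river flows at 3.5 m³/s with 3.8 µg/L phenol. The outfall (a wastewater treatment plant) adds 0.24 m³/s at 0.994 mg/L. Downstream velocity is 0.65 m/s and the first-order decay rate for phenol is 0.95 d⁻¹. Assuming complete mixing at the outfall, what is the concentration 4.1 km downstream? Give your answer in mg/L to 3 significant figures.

3.8 µg/L = 0.0038 mg/L.
After complete mixing, C₀ = (0.24·0.994 + 3.5·0.0038) / 3.74 = 0.06734 mg/L.
Travel time t = 4100 m / 0.65 m/s = 6308 s = 0.07301 d.
C = 0.06734·exp(−0.95·0.07301) = 0.06734·0.933 = 0.06283 mg/L.

0.0628 mg/L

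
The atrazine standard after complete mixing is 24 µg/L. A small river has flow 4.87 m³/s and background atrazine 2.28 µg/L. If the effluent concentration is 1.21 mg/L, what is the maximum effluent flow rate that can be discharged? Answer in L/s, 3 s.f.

89.2 L/s

2.28 µg/L = 0.00228 mg/L.
24 µg/L = 0.024 mg/L.
Mass balance at complete mixing: C_std·(Q_w + Q_r) = Q_w·C_e + Q_r·C_b.
Rearranging, Q_w = Q_r·(C_std − C_b)/(C_e − C_std) = 4.87·(0.024 − 0.00228) / (1.21 − 0.024) = 0.08919 m³/s.
= 89.19 L/s.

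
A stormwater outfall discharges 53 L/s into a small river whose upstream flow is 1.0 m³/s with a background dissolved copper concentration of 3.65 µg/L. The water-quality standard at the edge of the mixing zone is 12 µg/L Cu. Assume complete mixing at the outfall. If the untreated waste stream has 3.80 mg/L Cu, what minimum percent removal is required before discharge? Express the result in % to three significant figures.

53 L/s = 0.053 m³/s.
3.65 µg/L = 0.00365 mg/L.
12 µg/L = 0.012 mg/L.
Mass balance: 0.012·1.053 = 0.053·Cₑ + 1·0.00365.
Cₑ = (0.01264 − 0.00365) / 0.053 = 0.1695 mg/L.
Required removal = 1 − 0.1695/3.80 = 95.54 %.

95.5 %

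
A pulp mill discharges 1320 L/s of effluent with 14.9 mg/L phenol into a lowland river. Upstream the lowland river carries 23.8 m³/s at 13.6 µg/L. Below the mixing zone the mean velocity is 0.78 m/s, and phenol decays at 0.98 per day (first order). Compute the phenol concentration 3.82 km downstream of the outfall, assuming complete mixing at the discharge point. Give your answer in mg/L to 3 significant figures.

1320 L/s = 1.32 m³/s.
13.6 µg/L = 0.0136 mg/L.
After complete mixing, C₀ = (1.32·14.9 + 23.8·0.0136) / 25.12 = 0.7958 mg/L.
Travel time t = 3820 m / 0.78 m/s = 4897 s = 0.05668 d.
C = 0.7958·exp(−0.98·0.05668) = 0.7958·0.946 = 0.7528 mg/L.

0.753 mg/L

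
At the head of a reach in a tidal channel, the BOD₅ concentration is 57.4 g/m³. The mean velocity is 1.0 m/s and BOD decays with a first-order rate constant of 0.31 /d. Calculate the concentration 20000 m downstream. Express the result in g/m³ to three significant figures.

53.4 g/m³

Travel time t = 20000 m / 1.0 m/s = 2e+04/1.0 = 2e+04 s = 0.2315 d.
First-order decay: C = 57.4·exp(−0.31·0.2315) = 57.4·0.9308 = 53.43 g/m³.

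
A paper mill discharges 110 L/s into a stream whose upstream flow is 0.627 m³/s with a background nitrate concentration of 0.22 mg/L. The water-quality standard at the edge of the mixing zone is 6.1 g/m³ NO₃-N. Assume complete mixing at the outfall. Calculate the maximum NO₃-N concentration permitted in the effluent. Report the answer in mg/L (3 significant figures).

110 L/s = 0.11 m³/s.
Mass balance: 6.1·0.737 = 0.11·Cₑ + 0.627·0.22.
Cₑ = (4.496 − 0.1379) / 0.11 = 39.62 mg/L.

39.6 mg/L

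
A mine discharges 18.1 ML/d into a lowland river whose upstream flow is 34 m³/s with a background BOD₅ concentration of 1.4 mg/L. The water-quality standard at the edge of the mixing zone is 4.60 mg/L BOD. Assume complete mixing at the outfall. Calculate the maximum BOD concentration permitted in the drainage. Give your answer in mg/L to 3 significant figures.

18.1 ML/d = 0.2095 m³/s.
Mass balance: 4.6·34.21 = 0.2095·Cₑ + 34·1.4.
Cₑ = (157.4 − 47.6) / 0.2095 = 524 mg/L.

524 mg/L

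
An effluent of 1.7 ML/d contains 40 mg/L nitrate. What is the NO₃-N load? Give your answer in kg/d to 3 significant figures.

68.0 kg/d

1.7 ML/d = 0.01968 m³/s.
Mass flux = Q·C = 0.01968 m³/s × 40 g/m³ = 0.787 g/s.
= 0.787 g/s × 86.4 = 68 kg/d.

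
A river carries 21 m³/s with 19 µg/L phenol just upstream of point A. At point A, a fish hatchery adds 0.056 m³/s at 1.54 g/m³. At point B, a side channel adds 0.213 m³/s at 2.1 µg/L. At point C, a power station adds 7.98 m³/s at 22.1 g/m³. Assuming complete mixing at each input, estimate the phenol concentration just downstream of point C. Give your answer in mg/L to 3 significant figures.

6.05 mg/L

19 µg/L = 0.019 mg/L.
After input A: C = (21·0.019 + 0.056·1.54) / 21.06 = 0.02305 mg/L.
2.1 µg/L = 0.0021 mg/L.
After input B: C = (21.06·0.02305 + 0.213·0.0021) / 21.27 = 0.02284 mg/L.
After input C: C = (21.27·0.02284 + 7.98·22.1) / 29.25 = 6.046 mg/L.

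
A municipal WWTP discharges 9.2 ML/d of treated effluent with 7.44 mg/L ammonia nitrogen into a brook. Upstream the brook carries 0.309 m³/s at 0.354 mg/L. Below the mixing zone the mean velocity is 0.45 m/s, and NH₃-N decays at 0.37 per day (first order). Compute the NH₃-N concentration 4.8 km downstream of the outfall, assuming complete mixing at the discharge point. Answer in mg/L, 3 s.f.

9.2 ML/d = 0.1065 m³/s.
After complete mixing, C₀ = (0.1065·7.44 + 0.309·0.354) / 0.4155 = 2.17 mg/L.
Travel time t = 4800 m / 0.45 m/s = 1.067e+04 s = 0.1235 d.
C = 2.17·exp(−0.37·0.1235) = 2.17·0.9553 = 2.073 mg/L.

2.07 mg/L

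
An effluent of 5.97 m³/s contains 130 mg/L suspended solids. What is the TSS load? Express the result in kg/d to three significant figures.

Mass flux = Q·C = 5.97 m³/s × 130 g/m³ = 776.1 g/s.
= 776.1 g/s × 86.4 = 6.706e+04 kg/d.

67100 kg/d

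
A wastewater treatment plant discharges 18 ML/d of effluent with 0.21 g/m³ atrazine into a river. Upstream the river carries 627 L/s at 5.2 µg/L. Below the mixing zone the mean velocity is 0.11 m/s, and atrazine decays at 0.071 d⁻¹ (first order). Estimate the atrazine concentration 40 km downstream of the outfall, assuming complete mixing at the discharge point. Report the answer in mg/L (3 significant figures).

0.0417 mg/L

18 ML/d = 0.2083 m³/s.
627 L/s = 0.627 m³/s.
5.2 µg/L = 0.0052 mg/L.
After complete mixing, C₀ = (0.2083·0.21 + 0.627·0.0052) / 0.8353 = 0.05628 mg/L.
Travel time t = 4e+04 m / 0.11 m/s = 3.636e+05 s = 4.209 d.
C = 0.05628·exp(−0.071·4.209) = 0.05628·0.7417 = 0.04174 mg/L.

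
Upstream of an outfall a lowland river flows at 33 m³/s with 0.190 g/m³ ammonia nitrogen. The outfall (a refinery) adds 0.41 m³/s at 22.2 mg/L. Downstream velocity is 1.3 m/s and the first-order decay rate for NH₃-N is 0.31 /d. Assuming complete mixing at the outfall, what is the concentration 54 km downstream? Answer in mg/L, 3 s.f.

After complete mixing, C₀ = (0.41·22.2 + 33·0.19) / 33.41 = 0.4601 mg/L.
Travel time t = 5.4e+04 m / 1.3 m/s = 4.154e+04 s = 0.4808 d.
C = 0.4601·exp(−0.31·0.4808) = 0.4601·0.8615 = 0.3964 mg/L.

0.396 mg/L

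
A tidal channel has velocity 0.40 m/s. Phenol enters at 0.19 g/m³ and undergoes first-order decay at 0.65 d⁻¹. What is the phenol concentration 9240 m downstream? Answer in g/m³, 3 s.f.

Travel time t = 9240 m / 0.40 m/s = 9240/0.40 = 2.31e+04 s = 0.2674 d.
First-order decay: C = 0.19·exp(−0.65·0.2674) = 0.19·0.8405 = 0.1597 g/m³.

0.160 g/m³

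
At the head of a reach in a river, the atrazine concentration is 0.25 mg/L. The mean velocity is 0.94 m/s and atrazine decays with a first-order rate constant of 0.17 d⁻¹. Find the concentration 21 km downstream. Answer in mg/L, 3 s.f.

Travel time t = 21 km / 0.94 m/s = 2.1e+04/0.94 = 2.234e+04 s = 0.2586 d.
First-order decay: C = 0.25·exp(−0.17·0.2586) = 0.25·0.957 = 0.2392 mg/L.

0.239 mg/L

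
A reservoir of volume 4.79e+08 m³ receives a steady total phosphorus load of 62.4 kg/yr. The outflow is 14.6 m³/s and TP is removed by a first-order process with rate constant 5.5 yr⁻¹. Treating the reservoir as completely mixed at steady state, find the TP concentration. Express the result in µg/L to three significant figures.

Outflow Q = 14.6 m³/s × 3.156e+07 s/yr = 4.607e+08 m³/yr.
Steady-state CSTR mass balance: W = Q·C + k·V·C, so C = W/(Q + kV).
Q + kV = 4.607e+08 + 5.5·4.79e+08 = 3.095e+09 m³/yr.
C = 62.4/3.095e+09 = 2.016e-08 kg/m³ = 2.016e-05 mg/L = 0.02016 µg/L.

0.0202 µg/L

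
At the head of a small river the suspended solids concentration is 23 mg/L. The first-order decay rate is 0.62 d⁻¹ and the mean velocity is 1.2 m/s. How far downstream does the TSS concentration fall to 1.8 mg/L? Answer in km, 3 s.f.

426 km

From C = C₀·e^(−kt), t = ln(C₀/C)/k = ln(23/1.8)/0.62 = 2.548/0.62 = 4.109 d.
Distance = v·t = 1.2 m/s × 3.55e+05 s = 4.26e+05 m = 426 km.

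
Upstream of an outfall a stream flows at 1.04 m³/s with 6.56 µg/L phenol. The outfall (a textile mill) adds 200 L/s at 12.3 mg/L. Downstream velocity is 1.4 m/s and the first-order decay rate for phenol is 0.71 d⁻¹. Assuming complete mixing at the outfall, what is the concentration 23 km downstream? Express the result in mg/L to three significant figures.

200 L/s = 0.2 m³/s.
6.56 µg/L = 0.00656 mg/L.
After complete mixing, C₀ = (0.2·12.3 + 1.04·0.00656) / 1.24 = 1.989 mg/L.
Travel time t = 2.3e+04 m / 1.4 m/s = 1.643e+04 s = 0.1901 d.
C = 1.989·exp(−0.71·0.1901) = 1.989·0.8737 = 1.738 mg/L.

1.74 mg/L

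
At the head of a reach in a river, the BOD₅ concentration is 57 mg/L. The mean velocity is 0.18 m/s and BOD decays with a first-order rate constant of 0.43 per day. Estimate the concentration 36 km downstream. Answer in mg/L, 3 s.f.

21.1 mg/L

Travel time t = 36 km / 0.18 m/s = 3.6e+04/0.18 = 2e+05 s = 2.315 d.
First-order decay: C = 57·exp(−0.43·2.315) = 57·0.3696 = 21.07 mg/L.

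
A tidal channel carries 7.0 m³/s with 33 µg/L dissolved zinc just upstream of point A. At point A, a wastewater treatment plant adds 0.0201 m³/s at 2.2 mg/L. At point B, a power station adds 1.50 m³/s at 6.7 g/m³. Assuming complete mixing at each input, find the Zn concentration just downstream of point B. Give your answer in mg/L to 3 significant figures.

33 µg/L = 0.033 mg/L.
After input A: C = (7·0.033 + 0.0201·2.2) / 7.02 = 0.0392 mg/L.
After input B: C = (7.02·0.0392 + 1.5·6.7) / 8.52 = 1.212 mg/L.

1.21 mg/L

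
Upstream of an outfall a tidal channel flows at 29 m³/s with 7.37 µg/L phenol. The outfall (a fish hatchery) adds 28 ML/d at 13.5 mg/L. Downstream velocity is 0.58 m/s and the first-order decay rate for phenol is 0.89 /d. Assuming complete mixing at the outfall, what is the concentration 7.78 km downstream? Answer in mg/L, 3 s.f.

0.136 mg/L

28 ML/d = 0.3241 m³/s.
7.37 µg/L = 0.00737 mg/L.
After complete mixing, C₀ = (0.3241·13.5 + 29·0.00737) / 29.32 = 0.1565 mg/L.
Travel time t = 7780 m / 0.58 m/s = 1.341e+04 s = 0.1553 d.
C = 0.1565·exp(−0.89·0.1553) = 0.1565·0.8709 = 0.1363 mg/L.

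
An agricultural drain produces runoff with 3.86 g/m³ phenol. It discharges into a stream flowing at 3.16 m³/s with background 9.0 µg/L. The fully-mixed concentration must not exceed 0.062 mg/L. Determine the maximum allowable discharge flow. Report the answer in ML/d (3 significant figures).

9.0 µg/L = 0.009 mg/L.
Mass balance at complete mixing: C_std·(Q_w + Q_r) = Q_w·C_e + Q_r·C_b.
Rearranging, Q_w = Q_r·(C_std − C_b)/(C_e − C_std) = 3.16·(0.062 − 0.009) / (3.86 − 0.062) = 0.0441 m³/s.
= 3.81 ML/d.

3.81 ML/d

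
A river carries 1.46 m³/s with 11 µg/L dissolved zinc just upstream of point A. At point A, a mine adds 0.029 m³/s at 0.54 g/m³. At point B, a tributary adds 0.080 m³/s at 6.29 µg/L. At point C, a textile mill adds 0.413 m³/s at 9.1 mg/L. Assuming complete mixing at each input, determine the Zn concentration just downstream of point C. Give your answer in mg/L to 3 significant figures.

11 µg/L = 0.011 mg/L.
After input A: C = (1.46·0.011 + 0.029·0.54) / 1.489 = 0.0213 mg/L.
6.29 µg/L = 0.00629 mg/L.
After input B: C = (1.489·0.0213 + 0.08·0.00629) / 1.569 = 0.02054 mg/L.
After input C: C = (1.569·0.02054 + 0.413·9.1) / 1.982 = 1.912 mg/L.

1.91 mg/L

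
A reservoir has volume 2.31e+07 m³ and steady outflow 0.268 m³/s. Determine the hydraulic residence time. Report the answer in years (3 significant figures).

Q = 0.268 m³/s × 3.156e+07 s/yr = 8.457e+06 m³/yr.
Hydraulic residence time τ = V/Q = 2.31e+07/8.457e+06 = 2.731 yr.

2.73 yr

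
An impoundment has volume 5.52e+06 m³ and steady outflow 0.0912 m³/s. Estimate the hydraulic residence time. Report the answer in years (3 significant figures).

Q = 0.0912 m³/s × 3.156e+07 s/yr = 2.878e+06 m³/yr.
Hydraulic residence time τ = V/Q = 5.52e+06/2.878e+06 = 1.918 yr.

1.92 yr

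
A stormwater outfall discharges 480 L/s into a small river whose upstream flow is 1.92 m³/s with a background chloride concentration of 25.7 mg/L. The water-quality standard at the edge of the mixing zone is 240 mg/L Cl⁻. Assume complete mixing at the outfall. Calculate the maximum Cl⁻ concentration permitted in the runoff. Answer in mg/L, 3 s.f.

1100 mg/L

480 L/s = 0.48 m³/s.
Mass balance: 240·2.4 = 0.48·Cₑ + 1.92·25.7.
Cₑ = (576 − 49.34) / 0.48 = 1097 mg/L.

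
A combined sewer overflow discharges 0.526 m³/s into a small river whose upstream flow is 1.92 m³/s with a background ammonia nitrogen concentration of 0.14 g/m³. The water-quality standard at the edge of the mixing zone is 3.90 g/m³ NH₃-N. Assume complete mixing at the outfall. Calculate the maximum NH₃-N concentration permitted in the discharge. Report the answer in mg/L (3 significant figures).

17.6 mg/L

Mass balance: 3.9·2.446 = 0.526·Cₑ + 1.92·0.14.
Cₑ = (9.539 − 0.2688) / 0.526 = 17.62 mg/L.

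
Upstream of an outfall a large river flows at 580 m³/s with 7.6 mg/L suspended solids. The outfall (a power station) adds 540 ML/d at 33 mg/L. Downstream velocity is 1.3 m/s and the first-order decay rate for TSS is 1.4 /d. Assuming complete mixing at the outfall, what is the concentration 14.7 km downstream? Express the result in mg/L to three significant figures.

540 ML/d = 6.25 m³/s.
After complete mixing, C₀ = (6.25·33 + 580·7.6) / 586.2 = 7.871 mg/L.
Travel time t = 1.47e+04 m / 1.3 m/s = 1.131e+04 s = 0.1309 d.
C = 7.871·exp(−1.4·0.1309) = 7.871·0.8326 = 6.553 mg/L.

6.55 mg/L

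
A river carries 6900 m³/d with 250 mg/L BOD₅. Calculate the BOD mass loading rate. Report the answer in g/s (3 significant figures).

6900 m³/d = 0.07986 m³/s.
Mass flux = Q·C = 0.07986 m³/s × 250 g/m³ = 19.97 g/s.

20.0 g/s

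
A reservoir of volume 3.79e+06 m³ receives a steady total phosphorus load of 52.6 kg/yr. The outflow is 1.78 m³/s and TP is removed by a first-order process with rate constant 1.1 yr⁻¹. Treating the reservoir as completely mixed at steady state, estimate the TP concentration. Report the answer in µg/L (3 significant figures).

0.872 µg/L

Outflow Q = 1.78 m³/s × 3.156e+07 s/yr = 5.617e+07 m³/yr.
Steady-state CSTR mass balance: W = Q·C + k·V·C, so C = W/(Q + kV).
Q + kV = 5.617e+07 + 1.1·3.79e+06 = 6.034e+07 m³/yr.
C = 52.6/6.034e+07 = 8.717e-07 kg/m³ = 0.0008717 mg/L = 0.8717 µg/L.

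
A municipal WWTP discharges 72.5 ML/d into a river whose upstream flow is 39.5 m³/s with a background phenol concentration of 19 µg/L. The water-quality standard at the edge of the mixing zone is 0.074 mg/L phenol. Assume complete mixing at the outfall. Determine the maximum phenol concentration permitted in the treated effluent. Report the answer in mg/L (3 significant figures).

72.5 ML/d = 0.8391 m³/s.
19 µg/L = 0.019 mg/L.
Mass balance: 0.074·40.34 = 0.8391·Cₑ + 39.5·0.019.
Cₑ = (2.985 − 0.7505) / 0.8391 = 2.663 mg/L.

2.66 mg/L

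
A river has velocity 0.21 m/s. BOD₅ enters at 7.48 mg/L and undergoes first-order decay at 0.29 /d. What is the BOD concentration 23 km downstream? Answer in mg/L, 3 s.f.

Travel time t = 23 km / 0.21 m/s = 2.3e+04/0.21 = 1.095e+05 s = 1.268 d.
First-order decay: C = 7.48·exp(−0.29·1.268) = 7.48·0.6924 = 5.179 mg/L.

5.18 mg/L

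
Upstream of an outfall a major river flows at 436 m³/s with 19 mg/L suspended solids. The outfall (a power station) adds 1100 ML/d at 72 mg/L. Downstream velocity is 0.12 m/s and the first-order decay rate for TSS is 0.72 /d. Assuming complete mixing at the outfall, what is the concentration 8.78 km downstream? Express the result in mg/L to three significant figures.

1100 ML/d = 12.73 m³/s.
After complete mixing, C₀ = (12.73·72 + 436·19) / 448.7 = 20.5 mg/L.
Travel time t = 8780 m / 0.12 m/s = 7.317e+04 s = 0.8468 d.
C = 20.5·exp(−0.72·0.8468) = 20.5·0.5435 = 11.14 mg/L.

11.1 mg/L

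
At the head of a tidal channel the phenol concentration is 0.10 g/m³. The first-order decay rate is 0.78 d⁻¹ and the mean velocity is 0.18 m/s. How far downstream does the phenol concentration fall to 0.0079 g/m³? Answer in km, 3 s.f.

50.6 km

From C = C₀·e^(−kt), t = ln(C₀/C)/k = ln(0.10/0.0079)/0.78 = 2.538/0.78 = 3.254 d.
Distance = v·t = 0.18 m/s × 2.812e+05 s = 5.061e+04 m = 50.61 km.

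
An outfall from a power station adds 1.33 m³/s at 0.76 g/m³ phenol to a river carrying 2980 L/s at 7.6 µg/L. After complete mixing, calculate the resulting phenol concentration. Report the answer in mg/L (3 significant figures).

2980 L/s = 2.98 m³/s.
7.6 µg/L = 0.0076 mg/L.
Conservation of mass across the mixing zone: C = (1.33·0.76 + 2.98·0.0076) / (1.33 + 2.98) = 1.033/4.31 = 0.2398 mg/L.

0.240 mg/L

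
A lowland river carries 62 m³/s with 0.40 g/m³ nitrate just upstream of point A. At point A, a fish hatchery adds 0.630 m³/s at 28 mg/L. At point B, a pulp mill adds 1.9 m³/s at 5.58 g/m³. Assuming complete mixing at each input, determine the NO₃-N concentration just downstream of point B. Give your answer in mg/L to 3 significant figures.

After input A: C = (62·0.4 + 0.63·28) / 62.63 = 0.6776 mg/L.
After input B: C = (62.63·0.6776 + 1.9·5.58) / 64.53 = 0.822 mg/L.

0.822 mg/L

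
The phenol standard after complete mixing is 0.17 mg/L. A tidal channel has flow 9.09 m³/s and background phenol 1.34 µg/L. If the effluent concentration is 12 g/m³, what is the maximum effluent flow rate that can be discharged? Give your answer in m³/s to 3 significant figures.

1.34 µg/L = 0.00134 mg/L.
Mass balance at complete mixing: C_std·(Q_w + Q_r) = Q_w·C_e + Q_r·C_b.
Rearranging, Q_w = Q_r·(C_std − C_b)/(C_e − C_std) = 9.09·(0.17 − 0.00134) / (12 − 0.17) = 0.1296 m³/s.

0.130 m³/s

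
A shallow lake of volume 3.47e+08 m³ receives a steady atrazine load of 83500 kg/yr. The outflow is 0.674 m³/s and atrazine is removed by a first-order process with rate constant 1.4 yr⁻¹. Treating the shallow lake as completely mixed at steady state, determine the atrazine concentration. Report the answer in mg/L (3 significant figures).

0.165 mg/L

Outflow Q = 0.674 m³/s × 3.156e+07 s/yr = 2.127e+07 m³/yr.
Steady-state CSTR mass balance: W = Q·C + k·V·C, so C = W/(Q + kV).
Q + kV = 2.127e+07 + 1.4·3.47e+08 = 5.071e+08 m³/yr.
C = 83500/5.071e+08 = 0.0001647 kg/m³ = 0.1647 mg/L.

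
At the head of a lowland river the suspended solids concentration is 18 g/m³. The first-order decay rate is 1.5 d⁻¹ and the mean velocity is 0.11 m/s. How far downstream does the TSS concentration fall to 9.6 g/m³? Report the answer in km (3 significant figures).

From C = C₀·e^(−kt), t = ln(C₀/C)/k = ln(18/9.6)/1.5 = 0.6286/1.5 = 0.4191 d.
Distance = v·t = 0.11 m/s × 3.621e+04 s = 3983 m = 3.983 km.

3.98 km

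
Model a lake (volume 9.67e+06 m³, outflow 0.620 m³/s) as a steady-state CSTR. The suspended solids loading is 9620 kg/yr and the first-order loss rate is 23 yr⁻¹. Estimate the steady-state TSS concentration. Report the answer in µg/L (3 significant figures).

39.8 µg/L

Outflow Q = 0.620 m³/s × 3.156e+07 s/yr = 1.957e+07 m³/yr.
Steady-state CSTR mass balance: W = Q·C + k·V·C, so C = W/(Q + kV).
Q + kV = 1.957e+07 + 23·9.67e+06 = 2.42e+08 m³/yr.
C = 9620/2.42e+08 = 3.976e-05 kg/m³ = 0.03976 mg/L = 39.76 µg/L.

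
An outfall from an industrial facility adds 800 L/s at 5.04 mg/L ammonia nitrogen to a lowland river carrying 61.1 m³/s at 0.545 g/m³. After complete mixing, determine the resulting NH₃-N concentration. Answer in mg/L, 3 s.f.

800 L/s = 0.8 m³/s.
Conservation of mass across the mixing zone: C = (0.8·5.04 + 61.1·0.545) / (0.8 + 61.1) = 37.33/61.9 = 0.6031 mg/L.

0.603 mg/L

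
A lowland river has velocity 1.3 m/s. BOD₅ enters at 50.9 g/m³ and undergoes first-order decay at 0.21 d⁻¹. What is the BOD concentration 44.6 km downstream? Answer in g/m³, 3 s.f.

Travel time t = 44.6 km / 1.3 m/s = 4.46e+04/1.3 = 3.431e+04 s = 0.3971 d.
First-order decay: C = 50.9·exp(−0.21·0.3971) = 50.9·0.92 = 46.83 g/m³.

46.8 g/m³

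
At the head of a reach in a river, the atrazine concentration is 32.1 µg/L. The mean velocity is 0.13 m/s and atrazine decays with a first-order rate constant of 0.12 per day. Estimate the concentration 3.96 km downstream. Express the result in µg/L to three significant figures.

Travel time t = 3.96 km / 0.13 m/s = 3960/0.13 = 3.046e+04 s = 0.3526 d.
First-order decay: C = 32.1·exp(−0.12·0.3526) = 32.1·0.9586 = 30.77 µg/L.

30.8 µg/L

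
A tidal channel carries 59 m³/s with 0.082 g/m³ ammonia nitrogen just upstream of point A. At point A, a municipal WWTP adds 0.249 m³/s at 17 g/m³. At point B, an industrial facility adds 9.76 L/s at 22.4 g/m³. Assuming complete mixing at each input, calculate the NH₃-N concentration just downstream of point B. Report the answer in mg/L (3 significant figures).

0.157 mg/L

After input A: C = (59·0.082 + 0.249·17) / 59.25 = 0.1531 mg/L.
9.76 L/s = 0.00976 m³/s.
After input B: C = (59.25·0.1531 + 0.00976·22.4) / 59.26 = 0.1568 mg/L.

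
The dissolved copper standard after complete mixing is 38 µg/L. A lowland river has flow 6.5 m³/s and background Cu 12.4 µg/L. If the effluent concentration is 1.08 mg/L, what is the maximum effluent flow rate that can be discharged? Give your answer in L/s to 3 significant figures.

160 L/s

12.4 µg/L = 0.0124 mg/L.
38 µg/L = 0.038 mg/L.
Mass balance at complete mixing: C_std·(Q_w + Q_r) = Q_w·C_e + Q_r·C_b.
Rearranging, Q_w = Q_r·(C_std − C_b)/(C_e − C_std) = 6.5·(0.038 − 0.0124) / (1.08 − 0.038) = 0.1597 m³/s.
= 159.7 L/s.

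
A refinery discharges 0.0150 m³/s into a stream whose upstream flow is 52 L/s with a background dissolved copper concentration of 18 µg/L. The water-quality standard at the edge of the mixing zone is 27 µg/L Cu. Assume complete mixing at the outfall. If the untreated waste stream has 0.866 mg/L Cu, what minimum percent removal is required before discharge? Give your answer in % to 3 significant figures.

52 L/s = 0.052 m³/s.
18 µg/L = 0.018 mg/L.
27 µg/L = 0.027 mg/L.
Mass balance: 0.027·0.067 = 0.015·Cₑ + 0.052·0.018.
Cₑ = (0.001809 − 0.000936) / 0.015 = 0.0582 mg/L.
Required removal = 1 − 0.0582/0.866 = 93.28 %.

93.3 %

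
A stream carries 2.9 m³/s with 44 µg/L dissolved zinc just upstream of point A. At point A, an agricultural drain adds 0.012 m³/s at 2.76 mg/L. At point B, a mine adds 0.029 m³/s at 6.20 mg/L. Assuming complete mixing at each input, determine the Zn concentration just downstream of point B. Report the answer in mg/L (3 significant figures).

0.116 mg/L

44 µg/L = 0.044 mg/L.
After input A: C = (2.9·0.044 + 0.012·2.76) / 2.912 = 0.05519 mg/L.
After input B: C = (2.912·0.05519 + 0.029·6.2) / 2.941 = 0.1158 mg/L.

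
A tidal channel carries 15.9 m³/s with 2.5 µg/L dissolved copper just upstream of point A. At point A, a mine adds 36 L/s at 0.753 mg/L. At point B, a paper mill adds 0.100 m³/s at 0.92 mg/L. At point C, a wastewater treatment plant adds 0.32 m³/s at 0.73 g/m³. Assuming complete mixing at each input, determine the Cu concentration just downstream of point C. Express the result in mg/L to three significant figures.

0.0240 mg/L

2.5 µg/L = 0.0025 mg/L.
36 L/s = 0.036 m³/s.
After input A: C = (15.9·0.0025 + 0.036·0.753) / 15.94 = 0.004195 mg/L.
After input B: C = (15.94·0.004195 + 0.1·0.92) / 16.04 = 0.009906 mg/L.
After input C: C = (16.04·0.009906 + 0.32·0.73) / 16.36 = 0.02399 mg/L.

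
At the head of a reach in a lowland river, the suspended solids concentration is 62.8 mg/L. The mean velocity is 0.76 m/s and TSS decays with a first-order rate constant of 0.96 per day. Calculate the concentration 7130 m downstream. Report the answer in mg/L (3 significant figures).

56.6 mg/L

Travel time t = 7130 m / 0.76 m/s = 7130/0.76 = 9382 s = 0.1086 d.
First-order decay: C = 62.8·exp(−0.96·0.1086) = 62.8·0.901 = 56.58 mg/L.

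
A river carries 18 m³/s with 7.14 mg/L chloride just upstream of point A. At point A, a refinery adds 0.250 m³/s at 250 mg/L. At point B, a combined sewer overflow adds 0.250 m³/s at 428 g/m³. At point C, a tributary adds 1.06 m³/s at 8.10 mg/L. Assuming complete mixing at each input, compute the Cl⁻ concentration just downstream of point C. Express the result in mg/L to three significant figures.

15.7 mg/L

After input A: C = (18·7.14 + 0.25·250) / 18.25 = 10.47 mg/L.
After input B: C = (18.25·10.47 + 0.25·428) / 18.5 = 16.11 mg/L.
After input C: C = (18.5·16.11 + 1.06·8.1) / 19.56 = 15.68 mg/L.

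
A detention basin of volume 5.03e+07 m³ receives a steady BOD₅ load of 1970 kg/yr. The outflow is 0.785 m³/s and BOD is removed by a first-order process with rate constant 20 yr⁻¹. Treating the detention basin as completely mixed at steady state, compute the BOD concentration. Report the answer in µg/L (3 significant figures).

1.91 µg/L

Outflow Q = 0.785 m³/s × 3.156e+07 s/yr = 2.477e+07 m³/yr.
Steady-state CSTR mass balance: W = Q·C + k·V·C, so C = W/(Q + kV).
Q + kV = 2.477e+07 + 20·5.03e+07 = 1.031e+09 m³/yr.
C = 1970/1.031e+09 = 1.911e-06 kg/m³ = 0.001911 mg/L = 1.911 µg/L.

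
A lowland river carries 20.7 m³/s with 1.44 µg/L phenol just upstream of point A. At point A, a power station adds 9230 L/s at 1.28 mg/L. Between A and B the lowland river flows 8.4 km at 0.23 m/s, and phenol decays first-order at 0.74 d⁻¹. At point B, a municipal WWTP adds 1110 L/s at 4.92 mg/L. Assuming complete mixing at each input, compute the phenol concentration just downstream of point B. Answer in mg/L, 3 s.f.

0.455 mg/L

1.44 µg/L = 0.00144 mg/L.
9230 L/s = 9.23 m³/s.
After input A: C = (20.7·0.00144 + 9.23·1.28) / 29.93 = 0.3957 mg/L.
Over the 8.4 km reach to input B (t = 3.652e+04 s = 0.4227 d), decay gives C = 0.3957·exp(−0.74·0.4227) = 0.2894 mg/L.
1110 L/s = 1.11 m³/s.
After input B: C = (29.93·0.2894 + 1.11·4.92) / 31.04 = 0.455 mg/L.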